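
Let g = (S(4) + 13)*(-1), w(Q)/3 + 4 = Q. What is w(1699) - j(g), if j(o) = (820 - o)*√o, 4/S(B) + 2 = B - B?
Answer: 5085 - 831*I*√11 ≈ 5085.0 - 2756.1*I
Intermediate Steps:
w(Q) = -12 + 3*Q
S(B) = -2 (S(B) = 4/(-2 + (B - B)) = 4/(-2 + 0) = 4/(-2) = 4*(-½) = -2)
g = -11 (g = (-2 + 13)*(-1) = 11*(-1) = -11)
j(o) = √o*(820 - o)
w(1699) - j(g) = (-12 + 3*1699) - √(-11)*(820 - 1*(-11)) = (-12 + 5097) - I*√11*(820 + 11) = 5085 - I*√11*831 = 5085 - 831*I*√11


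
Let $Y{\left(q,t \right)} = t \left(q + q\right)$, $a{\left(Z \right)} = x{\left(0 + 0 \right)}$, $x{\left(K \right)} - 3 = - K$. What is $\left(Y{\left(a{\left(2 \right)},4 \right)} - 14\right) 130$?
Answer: $1300$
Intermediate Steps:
$x{\left(K \right)} = 3 - K$
$a{\left(Z \right)} = 3$ ($a{\left(Z \right)} = 3 - \left(0 + 0\right) = 3 - 0 = 3 + 0 = 3$)
$Y{\left(q,t \right)} = 2 q t$ ($Y{\left(q,t \right)} = t 2 q = 2 q t$)
$\left(Y{\left(a{\left(2 \right)},4 \right)} - 14\right) 130 = \left(2 \cdot 3 \cdot 4 - 14\right) 130 = \left(24 - 14\right) 130 = 10 \cdot 130 = 1300$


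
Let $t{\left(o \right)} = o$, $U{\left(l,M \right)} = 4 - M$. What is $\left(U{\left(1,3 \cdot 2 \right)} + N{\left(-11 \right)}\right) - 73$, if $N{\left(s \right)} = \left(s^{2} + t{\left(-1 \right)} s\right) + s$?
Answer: $46$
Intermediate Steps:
$N{\left(s \right)} = s^{2}$ ($N{\left(s \right)} = \left(s^{2} - s\right) + s = s^{2}$)
$\left(U{\left(1,3 \cdot 2 \right)} + N{\left(-11 \right)}\right) - 73 = \left(\left(4 - 3 \cdot 2\right) + \left(-11\right)^{2}\right) - 73 = \left(\left(4 - 6\right) + 121\right) - 73 = \left(-2 + 121\right) - 73 = 119 - 73 = 46$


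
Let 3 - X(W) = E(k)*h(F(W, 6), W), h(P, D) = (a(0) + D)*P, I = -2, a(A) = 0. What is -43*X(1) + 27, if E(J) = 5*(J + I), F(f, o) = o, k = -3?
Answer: -6552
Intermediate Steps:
E(J) = -10 + 5*J (E(J) = 5*(J - 2) = 5*(-2 + J) = -10 + 5*J)
h(P, D) = D*P (h(P, D) = (0 + D)*P = D*P)
X(W) = 3 + 150*W (X(W) = 3 - (-10 + 5*(-3))*W*6 = 3 - (-10 - 15)*6*W = 3 - (-25)*6*W = 3 - (-150)*W = 3 + 150*W)
-43*X(1) + 27 = -43*(3 + 150*1) + 27 = -43*(3 + 150) + 27 = -43*153 + 27 = -6579 + 27 = -6552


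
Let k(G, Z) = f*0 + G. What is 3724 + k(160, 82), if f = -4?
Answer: 3884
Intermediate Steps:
k(G, Z) = G (k(G, Z) = -4*0 + G = 0 + G = G)
3724 + k(160, 82) = 3724 + 160 = 3884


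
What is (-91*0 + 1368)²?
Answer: 1871424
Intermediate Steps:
(-91*0 + 1368)² = (0 + 1368)² = 1368² = 1871424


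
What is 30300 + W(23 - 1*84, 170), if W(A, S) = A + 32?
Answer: 30271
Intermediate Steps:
W(A, S) = 32 + A
30300 + W(23 - 1*84, 170) = 30300 + (32 + (23 - 1*84)) = 30300 + (32 + (23 - 84)) = 30300 + (32 - 61) = 30300 - 29 = 30271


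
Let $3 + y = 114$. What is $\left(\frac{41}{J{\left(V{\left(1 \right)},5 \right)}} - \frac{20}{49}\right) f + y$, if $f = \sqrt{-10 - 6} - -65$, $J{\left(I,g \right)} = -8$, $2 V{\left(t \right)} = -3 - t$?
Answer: $- \frac{97473}{392} - \frac{2169 i}{98} \approx -248.66 - 22.133 i$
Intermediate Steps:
$V{\left(t \right)} = - \frac{3}{2} - \frac{t}{2}$ ($V{\left(t \right)} = \frac{-3 - t}{2} = - \frac{3}{2} - \frac{t}{2}$)
$y = 111$ ($y = -3 + 114 = 111$)
$f = 65 + 4 i$ ($f = \sqrt{-16} + 65 = 4 i + 65 = 65 + 4 i \approx 65.0 + 4.0 i$)
$\left(\frac{41}{J{\left(V{\left(1 \right)},5 \right)}} - \frac{20}{49}\right) f + y = \left(\frac{41}{-8} - \frac{20}{49}\right) \left(65 + 4 i\right) + 111 = \left(41 \left(- \frac{1}{8}\right) - \frac{20}{49}\right) \left(65 + 4 i\right) + 111 = \left(- \frac{41}{8} - \frac{20}{49}\right) \left(65 + 4 i\right) + 111 = - \frac{2169 \left(65 + 4 i\right)}{392} + 111 = \left(- \frac{140985}{392} - \frac{2169 i}{98}\right) + 111 = - \frac{97473}{392} - \frac{2169 i}{98}$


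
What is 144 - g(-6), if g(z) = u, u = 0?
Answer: 144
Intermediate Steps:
g(z) = 0
144 - g(-6) = 144 - 1*0 = 144 + 0 = 144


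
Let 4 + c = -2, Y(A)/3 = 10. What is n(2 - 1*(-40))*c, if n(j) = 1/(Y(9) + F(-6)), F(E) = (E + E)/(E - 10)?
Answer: -8/41 ≈ -0.19512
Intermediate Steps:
Y(A) = 30 (Y(A) = 3*10 = 30)
F(E) = 2*E/(-10 + E) (F(E) = (2*E)/(-10 + E) = 2*E/(-10 + E))
c = -6 (c = -4 - 2 = -6)
n(j) = 4/123 (n(j) = 1/(30 + 2*(-6)/(-10 - 6)) = 1/(30 + 2*(-6)/(-16)) = 1/(30 + 2*(-6)*(-1/16)) = 1/(30 + ¾) = 1/(123/4) = 4/123)
n(2 - 1*(-40))*c = (4/123)*(-6) = -8/41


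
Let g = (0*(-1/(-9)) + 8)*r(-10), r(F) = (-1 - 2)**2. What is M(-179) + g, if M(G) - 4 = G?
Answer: -103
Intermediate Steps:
M(G) = 4 + G
r(F) = 9 (r(F) = (-3)**2 = 9)
g = 72 (g = (0*(-1/(-9)) + 8)*9 = (0*(-1*(-1/9)) + 8)*9 = (0*(1/9) + 8)*9 = (0 + 8)*9 = 8*9 = 72)
M(-179) + g = (4 - 179) + 72 = -175 + 72 = -103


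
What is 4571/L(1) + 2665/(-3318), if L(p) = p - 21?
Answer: -7609939/33180 ≈ -229.35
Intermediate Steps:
L(p) = -21 + p
4571/L(1) + 2665/(-3318) = 4571/(-21 + 1) + 2665/(-3318) = 4571/(-20) + 2665*(-1/3318) = 4571*(-1/20) - 2665/3318 = -4571/20 - 2665/3318 = -7609939/33180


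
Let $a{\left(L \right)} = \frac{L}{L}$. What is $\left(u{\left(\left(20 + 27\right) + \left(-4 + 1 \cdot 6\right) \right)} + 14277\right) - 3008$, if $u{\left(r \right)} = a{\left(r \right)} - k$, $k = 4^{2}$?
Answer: $11254$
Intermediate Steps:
$k = 16$
$a{\left(L \right)} = 1$
$u{\left(r \right)} = -15$ ($u{\left(r \right)} = 1 - 16 = -15$)
$\left(u{\left(\left(20 + 27\right) + \left(-4 + 1 \cdot 6\right) \right)} + 14277\right) - 3008 = \left(-15 + 14277\right) - 3008 = 14262 - 3008 = 11254$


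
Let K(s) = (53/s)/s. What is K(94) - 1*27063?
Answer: -239128615/8836 ≈ -27063.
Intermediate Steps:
K(s) = 53/s²
K(94) - 1*27063 = 53/94² - 1*27063 = 53*(1/8836) - 27063 = 53/8836 - 27063 = -239128615/8836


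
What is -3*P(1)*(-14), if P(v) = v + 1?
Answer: 84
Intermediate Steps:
P(v) = 1 + v
-3*P(1)*(-14) = -3*(1 + 1)*(-14) = -3*2*(-14) = -6*(-14) = 84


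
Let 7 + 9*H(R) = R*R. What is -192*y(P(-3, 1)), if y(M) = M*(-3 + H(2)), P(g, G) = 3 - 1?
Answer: 1280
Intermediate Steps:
H(R) = -7/9 + R²/9 (H(R) = -7/9 + (R*R)/9 = -7/9 + R²/9)
P(g, G) = 2
y(M) = -10*M/3 (y(M) = M*(-3 + (-7/9 + (⅑)*2²)) = M*(-3 + (-7/9 + (⅑)*4)) = M*(-3 + (-7/9 + 4/9)) = M*(-3 - ⅓) = M*(-10/3) = -10*M/3)
-192*y(P(-3, 1)) = -(-640)*2 = -192*(-20/3) = 1280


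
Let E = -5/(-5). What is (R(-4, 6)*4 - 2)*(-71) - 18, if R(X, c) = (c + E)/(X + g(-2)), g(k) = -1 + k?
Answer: 408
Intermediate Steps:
E = 1 (E = -5*(-⅕) = 1)
R(X, c) = (1 + c)/(-3 + X) (R(X, c) = (c + 1)/(X + (-1 - 2)) = (1 + c)/(X - 3) = (1 + c)/(-3 + X))
(R(-4, 6)*4 - 2)*(-71) - 18 = (((1 + 6)/(-3 - 4))*4 - 2)*(-71) - 18 = ((7/(-7))*4 - 2)*(-71) - 18 = (-⅐*7*4 - 2)*(-71) - 18 = (-1*4 - 2)*(-71) - 18 = (-4 - 2)*(-71) - 18 = -6*(-71) - 18 = 426 - 18 = 408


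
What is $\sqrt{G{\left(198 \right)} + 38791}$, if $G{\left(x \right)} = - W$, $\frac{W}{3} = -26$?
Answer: $\sqrt{38869} \approx 197.15$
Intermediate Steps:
$W = -78$ ($W = 3 \left(-26\right) = -78$)
$G{\left(x \right)} = 78$ ($G{\left(x \right)} = \left(-1\right) \left(-78\right) = 78$)
$\sqrt{G{\left(198 \right)} + 38791} = \sqrt{78 + 38791} = \sqrt{38869}$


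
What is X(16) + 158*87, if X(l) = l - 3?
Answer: 13759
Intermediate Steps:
X(l) = -3 + l
X(16) + 158*87 = (-3 + 16) + 158*87 = 13 + 13746 = 13759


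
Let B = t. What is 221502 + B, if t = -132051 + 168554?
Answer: 258005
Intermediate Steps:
t = 36503
B = 36503
221502 + B = 221502 + 36503 = 258005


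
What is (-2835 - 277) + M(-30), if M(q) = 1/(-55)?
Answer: -171161/55 ≈ -3112.0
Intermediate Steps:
M(q) = -1/55
(-2835 - 277) + M(-30) = (-2835 - 277) - 1/55 = -3112 - 1/55 = -171161/55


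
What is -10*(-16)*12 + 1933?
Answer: 3853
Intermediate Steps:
-10*(-16)*12 + 1933 = 160*12 + 1933 = 1920 + 1933 = 3853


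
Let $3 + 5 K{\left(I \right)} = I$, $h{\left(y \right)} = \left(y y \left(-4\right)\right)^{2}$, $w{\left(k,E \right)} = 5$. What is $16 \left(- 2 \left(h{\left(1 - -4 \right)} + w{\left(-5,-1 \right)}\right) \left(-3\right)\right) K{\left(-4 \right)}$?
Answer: $-1344672$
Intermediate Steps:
$h{\left(y \right)} = 16 y^{4}$ ($h{\left(y \right)} = \left(y^{2} \left(-4\right)\right)^{2} = \left(- 4 y^{2}\right)^{2} = 16 y^{4}$)
$K{\left(I \right)} = - \frac{3}{5} + \frac{I}{5}$
$16 \left(- 2 \left(h{\left(1 - -4 \right)} + w{\left(-5,-1 \right)}\right) \left(-3\right)\right) K{\left(-4 \right)} = 16 \left(- 2 \left(16 \left(1 - -4\right)^{4} + 5\right) \left(-3\right)\right) \left(- \frac{3}{5} + \frac{1}{5} \left(-4\right)\right) = 16 \left(- 2 \left(16 \left(1 + 4\right)^{4} + 5\right) \left(-3\right)\right) \left(- \frac{3}{5} - \frac{4}{5}\right) = 16 \left(- 2 \left(16 \cdot 5^{4} + 5\right) \left(-3\right)\right) \left(- \frac{7}{5}\right) = 16 \left(- 2 \left(16 \cdot 625 + 5\right) \left(-3\right)\right) \left(- \frac{7}{5}\right) = 16 \left(- 2 \left(10000 + 5\right) \left(-3\right)\right) \left(- \frac{7}{5}\right) = 16 \left(- 2 \cdot 10005 \left(-3\right)\right) \left(- \frac{7}{5}\right) = 16 \left(\left(-2\right) \left(-30015\right)\right) \left(- \frac{7}{5}\right) = 16 \cdot 60030 \left(- \frac{7}{5}\right) = 960480 \left(- \frac{7}{5}\right) = -1344672$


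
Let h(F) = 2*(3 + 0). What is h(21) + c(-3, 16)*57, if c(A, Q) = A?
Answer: -165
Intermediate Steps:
h(F) = 6 (h(F) = 2*3 = 6)
h(21) + c(-3, 16)*57 = 6 - 3*57 = 6 - 171 = -165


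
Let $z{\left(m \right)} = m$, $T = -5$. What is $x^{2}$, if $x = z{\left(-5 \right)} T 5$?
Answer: $15625$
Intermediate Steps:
$x = 125$ ($x = \left(-5\right) \left(-5\right) 5 = 25 \cdot 5 = 125$)
$x^{2} = 125^{2} = 15625$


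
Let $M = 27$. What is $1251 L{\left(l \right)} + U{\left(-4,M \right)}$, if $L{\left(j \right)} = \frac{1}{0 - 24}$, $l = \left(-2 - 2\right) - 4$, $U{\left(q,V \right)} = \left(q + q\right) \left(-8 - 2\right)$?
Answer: $\frac{223}{8} \approx 27.875$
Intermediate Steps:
$U{\left(q,V \right)} = - 20 q$ ($U{\left(q,V \right)} = 2 q \left(-10\right) = - 20 q$)
$l = -8$ ($l = -4 - 4 = -8$)
$L{\left(j \right)} = - \frac{1}{24}$ ($L{\left(j \right)} = \frac{1}{-24} = - \frac{1}{24}$)
$1251 L{\left(l \right)} + U{\left(-4,M \right)} = 1251 \left(- \frac{1}{24}\right) - -80 = - \frac{417}{8} + 80 = \frac{223}{8}$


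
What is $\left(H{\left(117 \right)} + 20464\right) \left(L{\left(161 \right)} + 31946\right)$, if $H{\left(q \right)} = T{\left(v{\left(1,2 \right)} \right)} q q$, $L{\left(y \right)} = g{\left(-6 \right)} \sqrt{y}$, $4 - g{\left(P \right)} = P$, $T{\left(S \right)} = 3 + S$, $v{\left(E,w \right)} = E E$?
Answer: $2402978120 + 752200 \sqrt{161} \approx 2.4125 \cdot 10^{9}$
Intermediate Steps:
$v{\left(E,w \right)} = E^{2}$
$g{\left(P \right)} = 4 - P$
$L{\left(y \right)} = 10 \sqrt{y}$ ($L{\left(y \right)} = \left(4 - -6\right) \sqrt{y} = \left(4 + 6\right) \sqrt{y} = 10 \sqrt{y}$)
$H{\left(q \right)} = 4 q^{2}$ ($H{\left(q \right)} = \left(3 + 1^{2}\right) q q = \left(3 + 1\right) q q = 4 q q = 4 q^{2}$)
$\left(H{\left(117 \right)} + 20464\right) \left(L{\left(161 \right)} + 31946\right) = \left(4 \cdot 117^{2} + 20464\right) \left(10 \sqrt{161} + 31946\right) = \left(4 \cdot 13689 + 20464\right) \left(31946 + 10 \sqrt{161}\right) = \left(54756 + 20464\right) \left(31946 + 10 \sqrt{161}\right) = 75220 \left(31946 + 10 \sqrt{161}\right) = 2402978120 + 752200 \sqrt{161}$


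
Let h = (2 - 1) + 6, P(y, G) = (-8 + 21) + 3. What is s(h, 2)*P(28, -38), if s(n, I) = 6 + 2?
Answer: 128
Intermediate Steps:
P(y, G) = 16 (P(y, G) = 13 + 3 = 16)
h = 7 (h = 1 + 6 = 7)
s(n, I) = 8
s(h, 2)*P(28, -38) = 8*16 = 128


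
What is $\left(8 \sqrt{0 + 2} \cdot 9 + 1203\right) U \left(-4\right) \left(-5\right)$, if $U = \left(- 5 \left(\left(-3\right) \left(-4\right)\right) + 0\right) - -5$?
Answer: $-1323300 - 79200 \sqrt{2} \approx -1.4353 \cdot 10^{6}$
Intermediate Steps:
$U = -55$ ($U = \left(\left(-5\right) 12 + 0\right) + 5 = \left(-60 + 0\right) + 5 = -60 + 5 = -55$)
$\left(8 \sqrt{0 + 2} \cdot 9 + 1203\right) U \left(-4\right) \left(-5\right) = \left(8 \sqrt{0 + 2} \cdot 9 + 1203\right) \left(-55\right) \left(-4\right) \left(-5\right) = \left(8 \sqrt{2} \cdot 9 + 1203\right) 220 \left(-5\right) = \left(72 \sqrt{2} + 1203\right) \left(-1100\right) = \left(1203 + 72 \sqrt{2}\right) \left(-1100\right) = -1323300 - 79200 \sqrt{2}$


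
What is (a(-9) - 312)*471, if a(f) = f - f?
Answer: -146952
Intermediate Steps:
a(f) = 0
(a(-9) - 312)*471 = (0 - 312)*471 = -312*471 = -146952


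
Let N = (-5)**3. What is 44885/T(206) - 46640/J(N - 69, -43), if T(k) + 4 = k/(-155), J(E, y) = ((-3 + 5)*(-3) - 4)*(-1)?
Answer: -10809639/826 ≈ -13087.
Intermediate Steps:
N = -125
J(E, y) = 10 (J(E, y) = (2*(-3) - 4)*(-1) = (-6 - 4)*(-1) = -10*(-1) = 10)
T(k) = -4 - k/155 (T(k) = -4 + k/(-155) = -4 + k*(-1/155) = -4 - k/155)
44885/T(206) - 46640/J(N - 69, -43) = 44885/(-4 - 1/155*206) - 46640/10 = 44885/(-4 - 206/155) - 46640*1/10 = 44885/(-826/155) - 4664 = 44885*(-155/826) - 4664 = -6957175/826 - 4664 = -10809639/826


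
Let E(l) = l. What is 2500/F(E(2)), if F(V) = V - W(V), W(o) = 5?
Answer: -2500/3 ≈ -833.33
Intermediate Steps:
F(V) = -5 + V (F(V) = V - 1*5 = V - 5 = -5 + V)
2500/F(E(2)) = 2500/(-5 + 2) = 2500/(-3) = 2500*(-1/3) = -2500/3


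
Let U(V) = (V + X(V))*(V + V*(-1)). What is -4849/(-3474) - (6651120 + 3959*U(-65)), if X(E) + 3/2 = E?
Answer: -23105986031/3474 ≈ -6.6511e+6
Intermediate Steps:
X(E) = -3/2 + E
U(V) = 0 (U(V) = (V + (-3/2 + V))*(V + V*(-1)) = (-3/2 + 2*V)*(V - V) = (-3/2 + 2*V)*0 = 0)
-4849/(-3474) - (6651120 + 3959*U(-65)) = -4849/(-3474) - 3959/(1/(0 + 1680)) = -4849*(-1/3474) - 3959/(1/1680) = 4849/3474 - 3959/1/1680 = 4849/3474 - 3959*1680 = 4849/3474 - 6651120 = -23105986031/3474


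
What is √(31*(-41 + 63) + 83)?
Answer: 3*√85 ≈ 27.659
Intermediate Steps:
√(31*(-41 + 63) + 83) = √(31*22 + 83) = √(682 + 83) = √765 = 3*√85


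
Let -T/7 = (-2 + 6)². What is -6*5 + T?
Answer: -142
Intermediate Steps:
T = -112 (T = -7*(-2 + 6)² = -7*4² = -7*16 = -112)
-6*5 + T = -6*5 - 112 = -30 - 112 = -142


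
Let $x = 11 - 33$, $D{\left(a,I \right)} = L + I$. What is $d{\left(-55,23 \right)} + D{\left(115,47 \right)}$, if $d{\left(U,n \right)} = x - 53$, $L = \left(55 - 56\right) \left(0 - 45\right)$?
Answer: $17$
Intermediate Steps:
$L = 45$ ($L = \left(-1\right) \left(-45\right) = 45$)
$D{\left(a,I \right)} = 45 + I$
$x = -22$
$d{\left(U,n \right)} = -75$ ($d{\left(U,n \right)} = -22 - 53 = -75$)
$d{\left(-55,23 \right)} + D{\left(115,47 \right)} = -75 + \left(45 + 47\right) = -75 + 92 = 17$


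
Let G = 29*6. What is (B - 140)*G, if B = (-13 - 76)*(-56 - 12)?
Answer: 1028688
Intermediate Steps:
G = 174
B = 6052 (B = -89*(-68) = 6052)
(B - 140)*G = (6052 - 140)*174 = 5912*174 = 1028688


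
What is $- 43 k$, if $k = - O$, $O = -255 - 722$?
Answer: $-42011$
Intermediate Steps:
$O = -977$ ($O = -255 - 722 = -977$)
$k = 977$ ($k = \left(-1\right) \left(-977\right) = 977$)
$- 43 k = \left(-43\right) 977 = -42011$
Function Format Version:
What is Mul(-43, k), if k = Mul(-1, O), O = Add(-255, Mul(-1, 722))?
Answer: -42011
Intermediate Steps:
O = -977 (O = Add(-255, -722) = -977)
k = 977 (k = Mul(-1, -977) = 977)
Mul(-43, k) = Mul(-43, 977) = -42011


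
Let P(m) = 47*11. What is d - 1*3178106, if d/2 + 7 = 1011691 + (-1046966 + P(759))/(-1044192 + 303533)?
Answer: -855264999444/740659 ≈ -1.1547e+6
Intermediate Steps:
P(m) = 517
d = 1498627812410/740659 (d = -14 + 2*(1011691 + (-1046966 + 517)/(-1044192 + 303533)) = -14 + 2*(1011691 - 1046449/(-740659)) = -14 + 2*(1011691 - 1046449*(-1/740659)) = -14 + 2*(1011691 + 1046449/740659) = -14 + 2*(749319090818/740659) = -14 + 1498638181636/740659 = 1498627812410/740659 ≈ 2.0234e+6)
d - 1*3178106 = 1498627812410/740659 - 1*3178106 = 1498627812410/740659 - 3178106 = -855264999444/740659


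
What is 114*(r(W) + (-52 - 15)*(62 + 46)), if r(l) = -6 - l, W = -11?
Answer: -824334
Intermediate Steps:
114*(r(W) + (-52 - 15)*(62 + 46)) = 114*((-6 - 1*(-11)) + (-52 - 15)*(62 + 46)) = 114*((-6 + 11) - 67*108) = 114*(5 - 7236) = 114*(-7231) = -824334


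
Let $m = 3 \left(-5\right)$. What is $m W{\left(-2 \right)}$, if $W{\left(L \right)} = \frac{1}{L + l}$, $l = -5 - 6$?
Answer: $\frac{15}{13} \approx 1.1538$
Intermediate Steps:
$m = -15$
$l = -11$ ($l = -5 - 6 = -11$)
$W{\left(L \right)} = \frac{1}{-11 + L}$ ($W{\left(L \right)} = \frac{1}{L - 11} = \frac{1}{-11 + L}$)
$m W{\left(-2 \right)} = - \frac{15}{-11 - 2} = - \frac{15}{-13} = \left(-15\right) \left(- \frac{1}{13}\right) = \frac{15}{13}$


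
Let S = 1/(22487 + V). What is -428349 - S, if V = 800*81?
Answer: -37389299164/87287 ≈ -4.2835e+5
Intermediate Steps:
V = 64800
S = 1/87287 (S = 1/(22487 + 64800) = 1/87287 ≈ 1.1456e-5)
-428349 - S = -428349 - 1*1/87287 = -428349 - 1/87287 = -37389299164/87287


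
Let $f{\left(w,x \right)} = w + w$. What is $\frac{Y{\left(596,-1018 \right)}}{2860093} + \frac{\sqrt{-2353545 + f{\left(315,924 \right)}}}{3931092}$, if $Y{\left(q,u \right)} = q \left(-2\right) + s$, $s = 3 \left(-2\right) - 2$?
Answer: $- \frac{1200}{2860093} + \frac{i \sqrt{261435}}{1310364} \approx -0.00041957 + 0.0003902 i$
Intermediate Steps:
$f{\left(w,x \right)} = 2 w$
$s = -8$ ($s = -6 - 2 = -8$)
$Y{\left(q,u \right)} = -8 - 2 q$ ($Y{\left(q,u \right)} = q \left(-2\right) - 8 = - 2 q - 8 = -8 - 2 q$)
$\frac{Y{\left(596,-1018 \right)}}{2860093} + \frac{\sqrt{-2353545 + f{\left(315,924 \right)}}}{3931092} = \frac{-8 - 1192}{2860093} + \frac{\sqrt{-2353545 + 2 \cdot 315}}{3931092} = \left(-8 - 1192\right) \frac{1}{2860093} + \sqrt{-2353545 + 630} \cdot \frac{1}{3931092} = \left(-1200\right) \frac{1}{2860093} + \sqrt{-2352915} \cdot \frac{1}{3931092} = - \frac{1200}{2860093} + 3 i \sqrt{261435} \cdot \frac{1}{3931092} = - \frac{1200}{2860093} + \frac{i \sqrt{261435}}{1310364}$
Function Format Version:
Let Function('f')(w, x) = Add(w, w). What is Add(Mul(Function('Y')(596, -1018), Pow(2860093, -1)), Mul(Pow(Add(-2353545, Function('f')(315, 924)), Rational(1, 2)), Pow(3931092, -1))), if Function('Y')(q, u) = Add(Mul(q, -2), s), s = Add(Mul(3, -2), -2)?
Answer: Add(Rational(-1200, 2860093), Mul(Rational(1, 1310364), I, Pow(261435, Rational(1, 2)))) ≈ Add(-0.00041957, Mul(0.00039020, I))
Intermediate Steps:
Function('f')(w, x) = Mul(2, w)
s = -8 (s = Add(-6, -2) = -8)
Function('Y')(q, u) = Add(-8, Mul(-2, q)) (Function('Y')(q, u) = Add(Mul(q, -2), -8) = Add(Mul(-2, q), -8) = Add(-8, Mul(-2, q)))
Add(Mul(Function('Y')(596, -1018), Pow(2860093, -1)), Mul(Pow(Add(-2353545, Function('f')(315, 924)), Rational(1, 2)), Pow(3931092, -1))) = Add(Mul(Add(-8, Mul(-2, 596)), Pow(2860093, -1)), Mul(Pow(Add(-2353545, Mul(2, 315)), Rational(1, 2)), Pow(3931092, -1))) = Add(Mul(Add(-8, -1192), Rational(1, 2860093)), Mul(Pow(Add(-2353545, 630), Rational(1, 2)), Rational(1, 3931092))) = Add(Mul(-1200, Rational(1, 2860093)), Mul(Pow(-2352915, Rational(1, 2)), Rational(1, 3931092))) = Add(Rational(-1200, 2860093), Mul(Mul(3, I, Pow(261435, Rational(1, 2))), Rational(1, 3931092))) = Add(Rational(-1200, 2860093), Mul(Rational(1, 1310364), I, Pow(261435, Rational(1, 2))))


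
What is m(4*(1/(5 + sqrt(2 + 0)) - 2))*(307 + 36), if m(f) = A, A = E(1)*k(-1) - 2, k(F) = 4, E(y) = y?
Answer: 686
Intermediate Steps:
A = 2 (A = 1*4 - 2 = 4 - 2 = 2)
m(f) = 2
m(4*(1/(5 + sqrt(2 + 0)) - 2))*(307 + 36) = 2*(307 + 36) = 2*343 = 686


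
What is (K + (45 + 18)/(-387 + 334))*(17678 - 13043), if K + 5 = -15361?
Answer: -3775026735/53 ≈ -7.1227e+7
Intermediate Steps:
K = -15366 (K = -5 - 15361 = -15366)
(K + (45 + 18)/(-387 + 334))*(17678 - 13043) = (-15366 + (45 + 18)/(-387 + 334))*(17678 - 13043) = (-15366 + 63/(-53))*4635 = (-15366 + 63*(-1/53))*4635 = (-15366 - 63/53)*4635 = -814461/53*4635 = -3775026735/53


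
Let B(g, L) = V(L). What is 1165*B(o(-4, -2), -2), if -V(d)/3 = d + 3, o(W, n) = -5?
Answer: -3495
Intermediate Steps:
V(d) = -9 - 3*d (V(d) = -3*(d + 3) = -3*(3 + d) = -9 - 3*d)
B(g, L) = -9 - 3*L
1165*B(o(-4, -2), -2) = 1165*(-9 - 3*(-2)) = 1165*(-9 + 6) = 1165*(-3) = -3495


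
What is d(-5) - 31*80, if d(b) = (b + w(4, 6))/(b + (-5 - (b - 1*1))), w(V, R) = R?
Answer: -9921/4 ≈ -2480.3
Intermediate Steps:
d(b) = -3/2 - b/4 (d(b) = (b + 6)/(b + (-5 - (b - 1*1))) = (6 + b)/(b + (-5 - (b - 1))) = (6 + b)/(b + (-5 - (-1 + b))) = (6 + b)/(b + (-5 + (1 - b))) = (6 + b)/(b + (-4 - b)) = (6 + b)/(-4) = (6 + b)*(-¼) = -3/2 - b/4)
d(-5) - 31*80 = (-3/2 - ¼*(-5)) - 31*80 = (-3/2 + 5/4) - 2480 = -¼ - 2480 = -9921/4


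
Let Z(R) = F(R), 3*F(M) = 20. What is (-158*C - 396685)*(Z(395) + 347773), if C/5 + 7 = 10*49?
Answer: -811983793445/3 ≈ -2.7066e+11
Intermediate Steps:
C = 2415 (C = -35 + 5*(10*49) = -35 + 5*490 = -35 + 2450 = 2415)
F(M) = 20/3 (F(M) = (⅓)*20 = 20/3)
Z(R) = 20/3
(-158*C - 396685)*(Z(395) + 347773) = (-158*2415 - 396685)*(20/3 + 347773) = (-381570 - 396685)*(1043339/3) = -778255*1043339/3 = -811983793445/3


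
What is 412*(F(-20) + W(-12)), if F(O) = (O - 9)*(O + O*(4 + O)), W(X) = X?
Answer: -3589344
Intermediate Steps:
F(O) = (-9 + O)*(O + O*(4 + O))
412*(F(-20) + W(-12)) = 412*(-20*(-45 + (-20)² - 4*(-20)) - 12) = 412*(-20*(-45 + 400 + 80) - 12) = 412*(-20*435 - 12) = 412*(-8700 - 12) = 412*(-8712) = -3589344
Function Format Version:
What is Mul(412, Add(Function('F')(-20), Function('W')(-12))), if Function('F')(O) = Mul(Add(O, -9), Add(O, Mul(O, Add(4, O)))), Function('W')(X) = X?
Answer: -3589344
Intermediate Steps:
Function('F')(O) = Mul(Add(-9, O), Add(O, Mul(O, Add(4, O))))
Mul(412, Add(Function('F')(-20), Function('W')(-12))) = Mul(412, Add(Mul(-20, Add(-45, Pow(-20, 2), Mul(-4, -20))), -12)) = Mul(412, Add(Mul(-20, Add(-45, 400, 80)), -12)) = Mul(412, Add(Mul(-20, 435), -12)) = Mul(412, Add(-8700, -12)) = Mul(412, -8712) = -3589344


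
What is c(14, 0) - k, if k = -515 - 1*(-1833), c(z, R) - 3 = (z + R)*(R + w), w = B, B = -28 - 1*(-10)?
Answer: -1567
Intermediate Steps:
B = -18 (B = -28 + 10 = -18)
w = -18
c(z, R) = 3 + (-18 + R)*(R + z) (c(z, R) = 3 + (z + R)*(R - 18) = 3 + (R + z)*(-18 + R) = 3 + (-18 + R)*(R + z))
k = 1318 (k = -515 + 1833 = 1318)
c(14, 0) - k = (3 + 0**2 - 18*0 - 18*14 + 0*14) - 1*1318 = (3 + 0 + 0 - 252 + 0) - 1318 = -249 - 1318 = -1567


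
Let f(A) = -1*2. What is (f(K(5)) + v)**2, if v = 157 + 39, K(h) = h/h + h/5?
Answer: 37636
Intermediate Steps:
K(h) = 1 + h/5 (K(h) = 1 + h*(1/5) = 1 + h/5)
f(A) = -2
v = 196
(f(K(5)) + v)**2 = (-2 + 196)**2 = 194**2 = 37636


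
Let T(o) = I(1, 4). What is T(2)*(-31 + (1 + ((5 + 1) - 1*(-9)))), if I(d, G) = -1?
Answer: 15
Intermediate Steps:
T(o) = -1
T(2)*(-31 + (1 + ((5 + 1) - 1*(-9)))) = -(-31 + (1 + ((5 + 1) - 1*(-9)))) = -(-31 + (1 + (6 + 9))) = -(-31 + (1 + 15)) = -(-31 + 16) = -1*(-15) = 15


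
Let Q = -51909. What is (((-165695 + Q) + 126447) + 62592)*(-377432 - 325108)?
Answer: 20068055100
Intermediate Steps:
(((-165695 + Q) + 126447) + 62592)*(-377432 - 325108) = (((-165695 - 51909) + 126447) + 62592)*(-377432 - 325108) = ((-217604 + 126447) + 62592)*(-702540) = (-91157 + 62592)*(-702540) = -28565*(-702540) = 20068055100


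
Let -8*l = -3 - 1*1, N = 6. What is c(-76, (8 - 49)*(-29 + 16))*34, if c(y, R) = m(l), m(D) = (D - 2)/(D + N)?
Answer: -102/13 ≈ -7.8462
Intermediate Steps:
l = 1/2 (l = -(-3 - 1*1)/8 = -(-3 - 1)/8 = -1/8*(-4) = 1/2 ≈ 0.50000)
m(D) = (-2 + D)/(6 + D) (m(D) = (D - 2)/(D + 6) = (-2 + D)/(6 + D))
c(y, R) = -3/13 (c(y, R) = (-2 + 1/2)/(6 + 1/2) = -3/2/(13/2) = (2/13)*(-3/2) = -3/13)
c(-76, (8 - 49)*(-29 + 16))*34 = -3/13*34 = -102/13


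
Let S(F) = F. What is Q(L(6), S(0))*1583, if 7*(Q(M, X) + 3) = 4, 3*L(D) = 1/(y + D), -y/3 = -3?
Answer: -26911/7 ≈ -3844.4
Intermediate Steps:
y = 9 (y = -3*(-3) = 9)
L(D) = 1/(3*(9 + D))
Q(M, X) = -17/7 (Q(M, X) = -3 + (⅐)*4 = -3 + 4/7 = -17/7)
Q(L(6), S(0))*1583 = -17/7*1583 = -26911/7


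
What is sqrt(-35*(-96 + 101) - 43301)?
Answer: 2*I*sqrt(10869) ≈ 208.51*I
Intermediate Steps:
sqrt(-35*(-96 + 101) - 43301) = sqrt(-35*5 - 43301) = sqrt(-175 - 43301) = sqrt(-43476) = 2*I*sqrt(10869)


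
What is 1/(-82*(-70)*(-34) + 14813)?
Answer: -1/180347 ≈ -5.5449e-6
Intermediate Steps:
1/(-82*(-70)*(-34) + 14813) = 1/(5740*(-34) + 14813) = 1/(-195160 + 14813) = 1/(-180347) = -1/180347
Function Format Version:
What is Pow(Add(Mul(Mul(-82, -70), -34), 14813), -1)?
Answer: Rational(-1, 180347) ≈ -5.5449e-6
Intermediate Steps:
Pow(Add(Mul(Mul(-82, -70), -34), 14813), -1) = Pow(Add(Mul(5740, -34), 14813), -1) = Pow(Add(-195160, 14813), -1) = Pow(-180347, -1) = Rational(-1, 180347)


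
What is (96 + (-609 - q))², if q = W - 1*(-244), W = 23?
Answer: 608400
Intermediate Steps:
q = 267 (q = 23 - 1*(-244) = 23 + 244 = 267)
(96 + (-609 - q))² = (96 + (-609 - 1*267))² = (96 + (-609 - 267))² = (96 - 876)² = (-780)² = 608400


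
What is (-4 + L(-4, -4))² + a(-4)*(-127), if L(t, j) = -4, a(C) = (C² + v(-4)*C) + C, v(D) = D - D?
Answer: -1460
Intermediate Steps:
v(D) = 0
a(C) = C + C² (a(C) = (C² + 0*C) + C = (C² + 0) + C = C² + C = C + C²)
(-4 + L(-4, -4))² + a(-4)*(-127) = (-4 - 4)² - 4*(1 - 4)*(-127) = (-8)² - 4*(-3)*(-127) = 64 + 12*(-127) = 64 - 1524 = -1460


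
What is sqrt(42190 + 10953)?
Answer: sqrt(53143) ≈ 230.53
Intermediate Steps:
sqrt(42190 + 10953) = sqrt(53143)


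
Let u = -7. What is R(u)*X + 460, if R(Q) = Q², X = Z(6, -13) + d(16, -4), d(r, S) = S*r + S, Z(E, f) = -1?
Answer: -2921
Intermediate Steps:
d(r, S) = S + S*r
X = -69 (X = -1 - 4*(1 + 16) = -1 - 4*17 = -1 - 68 = -69)
R(u)*X + 460 = (-7)²*(-69) + 460 = 49*(-69) + 460 = -3381 + 460 = -2921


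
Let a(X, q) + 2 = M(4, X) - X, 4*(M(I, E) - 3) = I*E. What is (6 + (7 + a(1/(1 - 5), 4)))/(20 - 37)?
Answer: -14/17 ≈ -0.82353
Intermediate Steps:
M(I, E) = 3 + E*I/4 (M(I, E) = 3 + (I*E)/4 = 3 + (E*I)/4 = 3 + E*I/4)
a(X, q) = 1 (a(X, q) = -2 + ((3 + (¼)*X*4) - X) = -2 + ((3 + X) - X) = -2 + 3 = 1)
(6 + (7 + a(1/(1 - 5), 4)))/(20 - 37) = (6 + (7 + 1))/(20 - 37) = (6 + 8)/(-17) = 14*(-1/17) = -14/17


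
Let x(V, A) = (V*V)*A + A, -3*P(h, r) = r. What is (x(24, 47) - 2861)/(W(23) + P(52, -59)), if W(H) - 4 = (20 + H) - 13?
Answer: 72774/161 ≈ 452.01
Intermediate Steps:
W(H) = 11 + H (W(H) = 4 + ((20 + H) - 13) = 4 + (7 + H) = 11 + H)
P(h, r) = -r/3
x(V, A) = A + A*V² (x(V, A) = V²*A + A = A*V² + A = A + A*V²)
(x(24, 47) - 2861)/(W(23) + P(52, -59)) = (47*(1 + 24²) - 2861)/((11 + 23) - ⅓*(-59)) = (47*(1 + 576) - 2861)/(34 + 59/3) = (47*577 - 2861)/(161/3) = (27119 - 2861)*(3/161) = 24258*(3/161) = 72774/161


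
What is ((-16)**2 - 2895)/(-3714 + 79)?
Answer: 2639/3635 ≈ 0.72600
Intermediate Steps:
((-16)**2 - 2895)/(-3714 + 79) = (256 - 2895)/(-3635) = -2639*(-1/3635) = 2639/3635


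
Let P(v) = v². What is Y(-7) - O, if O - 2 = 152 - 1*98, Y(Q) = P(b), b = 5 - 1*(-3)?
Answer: 8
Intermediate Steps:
b = 8 (b = 5 + 3 = 8)
Y(Q) = 64 (Y(Q) = 8² = 64)
O = 56 (O = 2 + (152 - 1*98) = 2 + (152 - 98) = 2 + 54 = 56)
Y(-7) - O = 64 - 1*56 = 64 - 56 = 8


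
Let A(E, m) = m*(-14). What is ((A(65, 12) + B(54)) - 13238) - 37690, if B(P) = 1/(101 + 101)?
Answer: -10321391/202 ≈ -51096.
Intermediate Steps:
B(P) = 1/202
A(E, m) = -14*m
((A(65, 12) + B(54)) - 13238) - 37690 = ((-14*12 + 1/202) - 13238) - 37690 = ((-168 + 1/202) - 13238) - 37690 = (-33935/202 - 13238) - 37690 = -2708011/202 - 37690 = -10321391/202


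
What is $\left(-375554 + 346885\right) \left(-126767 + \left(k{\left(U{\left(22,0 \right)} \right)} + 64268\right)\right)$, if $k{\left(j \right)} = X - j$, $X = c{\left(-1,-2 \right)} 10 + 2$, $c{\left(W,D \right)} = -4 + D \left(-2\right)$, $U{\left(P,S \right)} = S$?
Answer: $1791726493$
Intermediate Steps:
$c{\left(W,D \right)} = -4 - 2 D$
$X = 2$ ($X = \left(-4 - -4\right) 10 + 2 = \left(-4 + 4\right) 10 + 2 = 0 \cdot 10 + 2 = 0 + 2 = 2$)
$k{\left(j \right)} = 2 - j$
$\left(-375554 + 346885\right) \left(-126767 + \left(k{\left(U{\left(22,0 \right)} \right)} + 64268\right)\right) = \left(-375554 + 346885\right) \left(-126767 + \left(\left(2 - 0\right) + 64268\right)\right) = - 28669 \left(-126767 + \left(\left(2 + 0\right) + 64268\right)\right) = - 28669 \left(-126767 + \left(2 + 64268\right)\right) = - 28669 \left(-126767 + 64270\right) = \left(-28669\right) \left(-62497\right) = 1791726493$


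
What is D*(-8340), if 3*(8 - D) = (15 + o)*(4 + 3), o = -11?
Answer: 11120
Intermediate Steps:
D = -4/3 (D = 8 - (15 - 11)*(4 + 3)/3 = 8 - 4*7/3 = 8 - ⅓*28 = 8 - 28/3 = -4/3 ≈ -1.3333)
D*(-8340) = -4/3*(-8340) = 11120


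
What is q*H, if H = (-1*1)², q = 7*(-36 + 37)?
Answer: 7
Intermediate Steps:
q = 7 (q = 7*1 = 7)
H = 1 (H = (-1)² = 1)
q*H = 7*1 = 7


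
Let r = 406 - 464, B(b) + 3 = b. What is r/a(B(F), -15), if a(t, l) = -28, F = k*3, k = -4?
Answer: 29/14 ≈ 2.0714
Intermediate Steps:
F = -12 (F = -4*3 = -12)
B(b) = -3 + b
r = -58
r/a(B(F), -15) = -58/(-28) = -58*(-1/28) = 29/14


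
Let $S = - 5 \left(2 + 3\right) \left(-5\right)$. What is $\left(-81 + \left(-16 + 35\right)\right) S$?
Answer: $-7750$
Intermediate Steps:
$S = 125$ ($S = - 5 \cdot 5 \left(-5\right) = \left(-5\right) \left(-25\right) = 125$)
$\left(-81 + \left(-16 + 35\right)\right) S = \left(-81 + \left(-16 + 35\right)\right) 125 = \left(-81 + 19\right) 125 = \left(-62\right) 125 = -7750$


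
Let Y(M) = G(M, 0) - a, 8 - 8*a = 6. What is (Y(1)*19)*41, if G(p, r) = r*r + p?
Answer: 2337/4 ≈ 584.25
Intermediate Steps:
G(p, r) = p + r² (G(p, r) = r² + p = p + r²)
a = ¼ (a = 1 - ⅛*6 = 1 - ¾ = ¼ ≈ 0.25000)
Y(M) = -¼ + M (Y(M) = (M + 0²) - 1*¼ = (M + 0) - ¼ = M - ¼ = -¼ + M)
(Y(1)*19)*41 = ((-¼ + 1)*19)*41 = ((¾)*19)*41 = (57/4)*41 = 2337/4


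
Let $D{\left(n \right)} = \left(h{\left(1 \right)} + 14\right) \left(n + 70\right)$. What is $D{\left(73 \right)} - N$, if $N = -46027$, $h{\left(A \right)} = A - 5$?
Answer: $47457$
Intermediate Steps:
$h{\left(A \right)} = -5 + A$ ($h{\left(A \right)} = A - 5 = -5 + A$)
$D{\left(n \right)} = 700 + 10 n$ ($D{\left(n \right)} = \left(\left(-5 + 1\right) + 14\right) \left(n + 70\right) = \left(-4 + 14\right) \left(70 + n\right) = 10 \left(70 + n\right) = 700 + 10 n$)
$D{\left(73 \right)} - N = \left(700 + 10 \cdot 73\right) - -46027 = \left(700 + 730\right) + 46027 = 1430 + 46027 = 47457$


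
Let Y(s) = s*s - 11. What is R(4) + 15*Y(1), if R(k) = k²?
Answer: -134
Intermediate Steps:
Y(s) = -11 + s² (Y(s) = s² - 11 = -11 + s²)
R(4) + 15*Y(1) = 4² + 15*(-11 + 1²) = 16 + 15*(-11 + 1) = 16 + 15*(-10) = 16 - 150 = -134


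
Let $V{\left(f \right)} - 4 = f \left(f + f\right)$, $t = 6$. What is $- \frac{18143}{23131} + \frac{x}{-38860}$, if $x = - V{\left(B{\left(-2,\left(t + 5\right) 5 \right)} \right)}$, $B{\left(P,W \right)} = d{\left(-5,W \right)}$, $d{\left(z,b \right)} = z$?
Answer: $- \frac{351893953}{449435330} \approx -0.78297$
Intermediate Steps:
$B{\left(P,W \right)} = -5$
$V{\left(f \right)} = 4 + 2 f^{2}$ ($V{\left(f \right)} = 4 + f \left(f + f\right) = 4 + f 2 f = 4 + 2 f^{2}$)
$x = -54$ ($x = - (4 + 2 \left(-5\right)^{2}) = - (4 + 2 \cdot 25) = - (4 + 50) = \left(-1\right) 54 = -54$)
$- \frac{18143}{23131} + \frac{x}{-38860} = - \frac{18143}{23131} - \frac{54}{-38860} = \left(-18143\right) \frac{1}{23131} - - \frac{27}{19430} = - \frac{18143}{23131} + \frac{27}{19430} = - \frac{351893953}{449435330}$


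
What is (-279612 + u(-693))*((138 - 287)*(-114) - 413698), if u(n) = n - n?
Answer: 110925435744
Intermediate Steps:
u(n) = 0
(-279612 + u(-693))*((138 - 287)*(-114) - 413698) = (-279612 + 0)*((138 - 287)*(-114) - 413698) = -279612*(-149*(-114) - 413698) = -279612*(16986 - 413698) = -279612*(-396712) = 110925435744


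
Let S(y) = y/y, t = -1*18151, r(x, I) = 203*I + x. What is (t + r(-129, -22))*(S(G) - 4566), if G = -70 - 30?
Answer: 103835490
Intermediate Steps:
r(x, I) = x + 203*I
t = -18151
G = -100
S(y) = 1
(t + r(-129, -22))*(S(G) - 4566) = (-18151 + (-129 + 203*(-22)))*(1 - 4566) = (-18151 + (-129 - 4466))*(-4565) = (-18151 - 4595)*(-4565) = -22746*(-4565) = 103835490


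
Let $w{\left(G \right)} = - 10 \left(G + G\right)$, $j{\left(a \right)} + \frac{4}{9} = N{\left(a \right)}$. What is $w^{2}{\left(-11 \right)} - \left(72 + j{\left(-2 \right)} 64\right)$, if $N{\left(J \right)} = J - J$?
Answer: $\frac{435208}{9} \approx 48356.0$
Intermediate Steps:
$N{\left(J \right)} = 0$
$j{\left(a \right)} = - \frac{4}{9}$ ($j{\left(a \right)} = - \frac{4}{9} + 0 = - \frac{4}{9}$)
$w{\left(G \right)} = - 20 G$ ($w{\left(G \right)} = - 10 \cdot 2 G = - 20 G$)
$w^{2}{\left(-11 \right)} - \left(72 + j{\left(-2 \right)} 64\right) = \left(\left(-20\right) \left(-11\right)\right)^{2} - \left(72 - \frac{256}{9}\right) = 220^{2} - \left(72 - \frac{256}{9}\right) = 48400 - \frac{392}{9} = \frac{435208}{9}$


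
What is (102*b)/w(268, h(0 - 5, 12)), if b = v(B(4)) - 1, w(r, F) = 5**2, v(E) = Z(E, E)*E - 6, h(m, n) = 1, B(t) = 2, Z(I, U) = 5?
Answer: 306/25 ≈ 12.240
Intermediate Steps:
v(E) = -6 + 5*E (v(E) = 5*E - 6 = -6 + 5*E)
w(r, F) = 25
b = 3 (b = (-6 + 5*2) - 1 = (-6 + 10) - 1 = 4 - 1 = 3)
(102*b)/w(268, h(0 - 5, 12)) = (102*3)/25 = 306*(1/25) = 306/25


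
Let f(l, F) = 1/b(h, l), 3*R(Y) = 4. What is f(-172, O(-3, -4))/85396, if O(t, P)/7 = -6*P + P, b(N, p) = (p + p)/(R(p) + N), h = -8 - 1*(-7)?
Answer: -1/88128672 ≈ -1.1347e-8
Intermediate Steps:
h = -1 (h = -8 + 7 = -1)
R(Y) = 4/3 (R(Y) = (⅓)*4 = 4/3)
b(N, p) = 2*p/(4/3 + N) (b(N, p) = (p + p)/(4/3 + N) = (2*p)/(4/3 + N) = 2*p/(4/3 + N))
O(t, P) = -35*P (O(t, P) = 7*(-6*P + P) = 7*(-5*P) = -35*P)
f(l, F) = 1/(6*l) (f(l, F) = 1/(6*l/(4 + 3*(-1))) = 1/(6*l/(4 - 3)) = 1/(6*l/1) = 1/(6*l*1) = 1/(6*l))
f(-172, O(-3, -4))/85396 = ((⅙)/(-172))/85396 = ((⅙)*(-1/172))*(1/85396) = -1/1032*1/85396 = -1/88128672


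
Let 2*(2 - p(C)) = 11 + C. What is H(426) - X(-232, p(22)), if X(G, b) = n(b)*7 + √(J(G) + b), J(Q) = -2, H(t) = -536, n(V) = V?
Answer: -869/2 - I*√66/2 ≈ -434.5 - 4.062*I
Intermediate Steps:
p(C) = -7/2 - C/2 (p(C) = 2 - (11 + C)/2 = 2 + (-11/2 - C/2) = -7/2 - C/2)
X(G, b) = √(-2 + b) + 7*b (X(G, b) = b*7 + √(-2 + b) = 7*b + √(-2 + b) = √(-2 + b) + 7*b)
H(426) - X(-232, p(22)) = -536 - (√(-2 + (-7/2 - ½*22)) + 7*(-7/2 - ½*22)) = -536 - (√(-2 + (-7/2 - 11)) + 7*(-7/2 - 11)) = -536 - (√(-2 - 29/2) + 7*(-29/2)) = -536 - (√(-33/2) - 203/2) = -536 - (I*√66/2 - 203/2) = -536 - (-203/2 + I*√66/2) = -536 + (203/2 - I*√66/2) = -869/2 - I*√66/2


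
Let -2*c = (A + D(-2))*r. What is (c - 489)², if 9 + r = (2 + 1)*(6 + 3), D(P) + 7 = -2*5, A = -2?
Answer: 101124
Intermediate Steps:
D(P) = -17 (D(P) = -7 - 2*5 = -7 - 10 = -17)
r = 18 (r = -9 + (2 + 1)*(6 + 3) = -9 + 3*9 = -9 + 27 = 18)
c = 171 (c = -(-2 - 17)*18/2 = -(-19)*18/2 = -½*(-342) = 171)
(c - 489)² = (171 - 489)² = (-318)² = 101124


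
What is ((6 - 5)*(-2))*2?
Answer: -4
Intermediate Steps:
((6 - 5)*(-2))*2 = (1*(-2))*2 = -2*2 = -4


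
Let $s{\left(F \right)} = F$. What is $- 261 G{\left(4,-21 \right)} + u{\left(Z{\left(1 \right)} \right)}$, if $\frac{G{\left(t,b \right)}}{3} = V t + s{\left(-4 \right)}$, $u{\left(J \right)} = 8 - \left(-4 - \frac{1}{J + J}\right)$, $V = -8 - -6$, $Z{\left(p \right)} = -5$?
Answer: $\frac{94079}{10} \approx 9407.9$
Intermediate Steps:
$V = -2$ ($V = -8 + 6 = -2$)
$u{\left(J \right)} = 12 + \frac{1}{2 J}$ ($u{\left(J \right)} = 8 - \left(-4 - \frac{1}{2 J}\right) = 8 + \left(4 + \frac{1}{2 J}\right) = 12 + \frac{1}{2 J}$)
$G{\left(t,b \right)} = -12 - 6 t$ ($G{\left(t,b \right)} = 3 \left(- 2 t - 4\right) = 3 \left(-4 - 2 t\right) = -12 - 6 t$)
$- 261 G{\left(4,-21 \right)} + u{\left(Z{\left(1 \right)} \right)} = - 261 \left(-12 - 24\right) + \left(12 + \frac{1}{2 \left(-5\right)}\right) = - 261 \left(-12 - 24\right) + \left(12 + \frac{1}{2} \left(- \frac{1}{5}\right)\right) = \left(-261\right) \left(-36\right) + \left(12 - \frac{1}{10}\right) = 9396 + \frac{119}{10} = \frac{94079}{10}$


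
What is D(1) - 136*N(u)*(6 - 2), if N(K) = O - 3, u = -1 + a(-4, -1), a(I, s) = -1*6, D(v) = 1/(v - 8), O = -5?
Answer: 30463/7 ≈ 4351.9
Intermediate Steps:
D(v) = 1/(-8 + v)
a(I, s) = -6
u = -7 (u = -1 - 6 = -7)
N(K) = -8 (N(K) = -5 - 3 = -8)
D(1) - 136*N(u)*(6 - 2) = 1/(-8 + 1) - (-1088)*(6 - 2) = 1/(-7) - (-1088)*4 = -⅐ - 136*(-32) = -⅐ + 4352 = 30463/7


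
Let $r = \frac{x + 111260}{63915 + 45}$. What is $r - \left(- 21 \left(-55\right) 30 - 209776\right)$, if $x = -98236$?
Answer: $\frac{1400133998}{7995} \approx 1.7513 \cdot 10^{5}$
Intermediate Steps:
$r = \frac{1628}{7995}$ ($r = \frac{-98236 + 111260}{63915 + 45} = \frac{13024}{63960} = 13024 \cdot \frac{1}{63960} = \frac{1628}{7995} \approx 0.20363$)
$r - \left(- 21 \left(-55\right) 30 - 209776\right) = \frac{1628}{7995} - \left(- 21 \left(-55\right) 30 - 209776\right) = \frac{1628}{7995} - \left(- \left(-1155\right) 30 - 209776\right) = \frac{1628}{7995} - \left(\left(-1\right) \left(-34650\right) - 209776\right) = \frac{1628}{7995} - \left(34650 - 209776\right) = \frac{1628}{7995} - -175126 = \frac{1628}{7995} + 175126 = \frac{1400133998}{7995}$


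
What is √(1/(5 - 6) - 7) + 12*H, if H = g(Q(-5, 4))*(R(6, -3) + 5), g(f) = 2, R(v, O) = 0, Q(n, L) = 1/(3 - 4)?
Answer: 120 + 2*I*√2 ≈ 120.0 + 2.8284*I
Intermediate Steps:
Q(n, L) = -1 (Q(n, L) = 1/(-1) = -1)
H = 10 (H = 2*(0 + 5) = 2*5 = 10)
√(1/(5 - 6) - 7) + 12*H = √(1/(5 - 6) - 7) + 12*10 = √(1/(-1) - 7) + 120 = √(-1 - 7) + 120 = √(-8) + 120 = 2*I*√2 + 120 = 120 + 2*I*√2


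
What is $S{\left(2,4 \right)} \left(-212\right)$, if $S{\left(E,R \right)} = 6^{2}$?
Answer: $-7632$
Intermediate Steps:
$S{\left(E,R \right)} = 36$
$S{\left(2,4 \right)} \left(-212\right) = 36 \left(-212\right) = -7632$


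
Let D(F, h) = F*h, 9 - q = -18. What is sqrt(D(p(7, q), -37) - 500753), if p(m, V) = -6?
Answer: I*sqrt(500531) ≈ 707.48*I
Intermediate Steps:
q = 27 (q = 9 - 1*(-18) = 9 + 18 = 27)
sqrt(D(p(7, q), -37) - 500753) = sqrt(-6*(-37) - 500753) = sqrt(222 - 500753) = sqrt(-500531) = I*sqrt(500531)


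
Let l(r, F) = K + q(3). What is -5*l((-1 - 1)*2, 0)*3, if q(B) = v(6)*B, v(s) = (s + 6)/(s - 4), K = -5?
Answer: -195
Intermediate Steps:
v(s) = (6 + s)/(-4 + s)
q(B) = 6*B (q(B) = ((6 + 6)/(-4 + 6))*B = (12/2)*B = ((½)*12)*B = 6*B)
l(r, F) = 13 (l(r, F) = -5 + 6*3 = -5 + 18 = 13)
-5*l((-1 - 1)*2, 0)*3 = -5*13*3 = -65*3 = -195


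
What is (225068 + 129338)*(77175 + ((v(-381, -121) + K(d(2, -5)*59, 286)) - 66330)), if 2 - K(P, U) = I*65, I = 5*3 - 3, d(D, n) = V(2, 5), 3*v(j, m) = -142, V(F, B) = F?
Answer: 10653089954/3 ≈ 3.5510e+9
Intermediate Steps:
v(j, m) = -142/3 (v(j, m) = (1/3)*(-142) = -142/3)
d(D, n) = 2
I = 12 (I = 15 - 3 = 12)
K(P, U) = -778 (K(P, U) = 2 - 12*65 = 2 - 1*780 = 2 - 780 = -778)
(225068 + 129338)*(77175 + ((v(-381, -121) + K(d(2, -5)*59, 286)) - 66330)) = (225068 + 129338)*(77175 + ((-142/3 - 778) - 66330)) = 354406*(77175 + (-2476/3 - 66330)) = 354406*(77175 - 201466/3) = 354406*(30059/3) = 10653089954/3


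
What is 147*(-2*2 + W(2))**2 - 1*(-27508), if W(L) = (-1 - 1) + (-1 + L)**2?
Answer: 31183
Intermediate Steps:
W(L) = -2 + (-1 + L)**2
147*(-2*2 + W(2))**2 - 1*(-27508) = 147*(-2*2 + (-2 + (-1 + 2)**2))**2 - 1*(-27508) = 147*(-4 + (-2 + 1**2))**2 + 27508 = 147*(-4 + (-2 + 1))**2 + 27508 = 147*(-4 - 1)**2 + 27508 = 147*(-5)**2 + 27508 = 147*25 + 27508 = 3675 + 27508 = 31183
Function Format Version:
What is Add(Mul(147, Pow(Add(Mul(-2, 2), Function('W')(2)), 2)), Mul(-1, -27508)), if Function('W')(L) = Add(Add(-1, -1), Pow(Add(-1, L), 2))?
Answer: 31183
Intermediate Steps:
Function('W')(L) = Add(-2, Pow(Add(-1, L), 2))
Add(Mul(147, Pow(Add(Mul(-2, 2), Function('W')(2)), 2)), Mul(-1, -27508)) = Add(Mul(147, Pow(Add(Mul(-2, 2), Add(-2, Pow(Add(-1, 2), 2))), 2)), Mul(-1, -27508)) = Add(Mul(147, Pow(Add(-4, Add(-2, Pow(1, 2))), 2)), 27508) = Add(Mul(147, Pow(Add(-4, Add(-2, 1)), 2)), 27508) = Add(Mul(147, Pow(Add(-4, -1), 2)), 27508) = Add(Mul(147, Pow(-5, 2)), 27508) = Add(Mul(147, 25), 27508) = Add(3675, 27508) = 31183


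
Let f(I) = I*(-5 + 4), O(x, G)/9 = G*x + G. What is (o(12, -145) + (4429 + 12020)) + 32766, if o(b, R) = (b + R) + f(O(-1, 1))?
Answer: 49082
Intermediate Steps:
O(x, G) = 9*G + 9*G*x (O(x, G) = 9*(G*x + G) = 9*(G + G*x) = 9*G + 9*G*x)
f(I) = -I (f(I) = I*(-1) = -I)
o(b, R) = R + b (o(b, R) = (b + R) - 9*(1 - 1) = (R + b) - 9*0 = (R + b) - 1*0 = (R + b) + 0 = R + b)
(o(12, -145) + (4429 + 12020)) + 32766 = ((-145 + 12) + (4429 + 12020)) + 32766 = (-133 + 16449) + 32766 = 16316 + 32766 = 49082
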